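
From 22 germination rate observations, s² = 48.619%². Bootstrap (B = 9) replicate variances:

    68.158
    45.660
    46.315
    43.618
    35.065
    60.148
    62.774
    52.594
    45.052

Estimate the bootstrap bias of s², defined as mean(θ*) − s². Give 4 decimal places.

mean(θ*) = (68.158 + 45.660 + 46.315 + 43.618 + 35.065 + 60.148 + 62.774 + 52.594 + 45.052) / 9 = 51.04267
bias = 51.04267 − 48.619

bias = +2.4237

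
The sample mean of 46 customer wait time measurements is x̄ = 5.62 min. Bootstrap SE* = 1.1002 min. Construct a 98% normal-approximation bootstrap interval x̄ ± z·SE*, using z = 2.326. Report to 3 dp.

(3.061, 8.179)

Margin = 2.326 × 1.1002 = 2.5591
Interval: 5.62 ± 2.5591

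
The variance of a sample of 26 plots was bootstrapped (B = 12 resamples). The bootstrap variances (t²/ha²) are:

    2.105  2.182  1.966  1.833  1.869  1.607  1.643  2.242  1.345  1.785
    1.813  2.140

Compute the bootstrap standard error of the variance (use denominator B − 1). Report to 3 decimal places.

SE* = 0.266

Bootstrap SE is the standard deviation of the 12 replicate variances.
Mean of replicates: (2.105 + 2.182 + 1.966 + 1.833 + 1.869 + 1.607 + 1.643 + 2.242 + 1.345 + 1.785 + 1.813 + 2.140) / 12 = 22.5300 / 12 = 1.8775
Sum of squared deviations: (+0.2275)² + (+0.3045)² + (+0.0885)² + (−0.0445)² + (−0.0085)² + (−0.2705)² + (−0.2345)² + (+0.3645)² + (−0.5325)² + (−0.0925)² + (−0.0645)² + (+0.2625)² = 0.7806
Variance = 0.7806 / 11 = 0.0710
SE* = √0.0710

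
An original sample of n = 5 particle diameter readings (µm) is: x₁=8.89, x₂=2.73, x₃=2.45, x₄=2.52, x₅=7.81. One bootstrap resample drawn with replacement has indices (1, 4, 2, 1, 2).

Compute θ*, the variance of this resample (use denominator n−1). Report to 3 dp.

Resample values: 8.89, 2.52, 2.73, 8.89, 2.73.
Mean = 5.1520; sum of squared deviations = 46.6049
s² = 46.6049 / 4 = 11.6512

θ* = 11.651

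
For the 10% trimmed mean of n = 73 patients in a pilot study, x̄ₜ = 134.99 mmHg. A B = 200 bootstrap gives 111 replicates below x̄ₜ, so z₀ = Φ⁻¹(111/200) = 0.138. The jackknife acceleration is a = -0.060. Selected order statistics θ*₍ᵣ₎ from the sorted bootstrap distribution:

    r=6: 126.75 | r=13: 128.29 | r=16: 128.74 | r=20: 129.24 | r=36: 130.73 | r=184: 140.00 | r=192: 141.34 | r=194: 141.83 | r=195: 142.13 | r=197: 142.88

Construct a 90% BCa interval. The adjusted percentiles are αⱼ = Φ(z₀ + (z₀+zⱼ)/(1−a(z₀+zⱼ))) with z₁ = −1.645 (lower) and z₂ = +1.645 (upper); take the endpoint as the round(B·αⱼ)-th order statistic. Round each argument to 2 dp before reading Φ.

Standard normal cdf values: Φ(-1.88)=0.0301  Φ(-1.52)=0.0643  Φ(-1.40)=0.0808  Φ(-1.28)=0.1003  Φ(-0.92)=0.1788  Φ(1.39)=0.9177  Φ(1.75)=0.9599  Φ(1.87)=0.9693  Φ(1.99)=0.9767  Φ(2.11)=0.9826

Lower: z₀ + z₁ = 0.138 + (-1.645) = -1.507; 1 − a(z₀+z₁) = 1 − (-0.060)(-1.507) = 0.9096; argument = 0.138 + (-1.507)/0.9096 = -1.5188 → -1.52.
α₁ = Φ(-1.52) = 0.0643; rank = round(200 × 0.0643) = 13; θ*₍13₎ = 128.29.
Upper: z₀ + z₂ = 1.783; 1 − a(z₀+z₂) = 1.1070; argument = 1.7487 → 1.75; α₂ = 0.9599; rank = 192; θ*₍192₎ = 141.34.

(128.29, 141.34)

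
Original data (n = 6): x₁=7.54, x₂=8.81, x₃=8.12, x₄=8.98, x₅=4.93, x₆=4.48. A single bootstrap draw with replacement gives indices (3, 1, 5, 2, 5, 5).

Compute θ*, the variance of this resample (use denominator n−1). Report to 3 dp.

θ* = 3.285

Resample values: 8.12, 7.54, 4.93, 8.81, 4.93, 4.93.
Mean = 6.5433; sum of squared deviations = 16.4255
s² = 16.4255 / 5 = 3.2851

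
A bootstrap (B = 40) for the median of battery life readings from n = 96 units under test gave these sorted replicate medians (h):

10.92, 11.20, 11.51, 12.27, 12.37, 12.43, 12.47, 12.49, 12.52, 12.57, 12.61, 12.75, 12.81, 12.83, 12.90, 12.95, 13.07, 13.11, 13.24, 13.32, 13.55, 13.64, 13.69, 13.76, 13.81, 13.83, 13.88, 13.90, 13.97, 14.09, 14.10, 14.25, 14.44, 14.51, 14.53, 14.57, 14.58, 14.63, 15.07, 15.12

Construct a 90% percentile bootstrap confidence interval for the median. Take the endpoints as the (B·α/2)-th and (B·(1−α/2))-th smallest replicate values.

(11.20, 14.63)

α = 0.10; lower rank = 40 × 0.050 = 2; upper rank = 40 × 0.950 = 38.
The 2nd smallest replicate is 11.20; the 38th is 14.63.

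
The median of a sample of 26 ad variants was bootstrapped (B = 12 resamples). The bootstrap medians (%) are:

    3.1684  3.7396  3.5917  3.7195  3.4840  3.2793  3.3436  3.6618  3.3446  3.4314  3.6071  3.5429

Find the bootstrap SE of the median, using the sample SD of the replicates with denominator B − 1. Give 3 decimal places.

Bootstrap SE is the standard deviation of the 12 replicate medians.
Mean of replicates: (3.1684 + 3.7396 + 3.5917 + 3.7195 + 3.4840 + 3.2793 + 3.3436 + 3.6618 + 3.3446 + 3.4314 + 3.6071 + 3.5429) / 12 = 41.91390 / 12 = 3.49282
Sum of squared deviations: (−0.32442)² + (+0.24677)² + (+0.09888)² + (+0.22668)² + (−0.00882)² + (−0.21352)² + (−0.14922)² + (+0.16898)² + (−0.14823)² + (−0.06142)² + (+0.11428)² + (+0.05008)² = 0.36511
Variance = 0.36511 / 11 = 0.03319
SE* = √0.03319

SE* = 0.182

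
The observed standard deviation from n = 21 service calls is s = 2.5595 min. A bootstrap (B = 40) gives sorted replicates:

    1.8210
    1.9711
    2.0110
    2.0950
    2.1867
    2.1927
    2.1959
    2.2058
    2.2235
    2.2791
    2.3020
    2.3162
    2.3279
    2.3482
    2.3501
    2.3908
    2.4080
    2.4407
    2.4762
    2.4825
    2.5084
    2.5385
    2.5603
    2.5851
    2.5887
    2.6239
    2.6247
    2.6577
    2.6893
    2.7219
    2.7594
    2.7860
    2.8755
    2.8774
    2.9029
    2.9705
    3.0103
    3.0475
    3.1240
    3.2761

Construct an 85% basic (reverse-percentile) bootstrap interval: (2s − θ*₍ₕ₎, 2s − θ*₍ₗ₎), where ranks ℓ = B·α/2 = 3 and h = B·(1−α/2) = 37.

Percentile endpoints at ranks 3 and 37: θ*₍3₎ = 2.0110, θ*₍37₎ = 3.0103.
Basic interval reflects these around s:
  lower = 2 × 2.5595 − 3.0103 = 2.1087
  upper = 2 × 2.5595 − 2.0110 = 3.1080

(2.1087, 3.1080)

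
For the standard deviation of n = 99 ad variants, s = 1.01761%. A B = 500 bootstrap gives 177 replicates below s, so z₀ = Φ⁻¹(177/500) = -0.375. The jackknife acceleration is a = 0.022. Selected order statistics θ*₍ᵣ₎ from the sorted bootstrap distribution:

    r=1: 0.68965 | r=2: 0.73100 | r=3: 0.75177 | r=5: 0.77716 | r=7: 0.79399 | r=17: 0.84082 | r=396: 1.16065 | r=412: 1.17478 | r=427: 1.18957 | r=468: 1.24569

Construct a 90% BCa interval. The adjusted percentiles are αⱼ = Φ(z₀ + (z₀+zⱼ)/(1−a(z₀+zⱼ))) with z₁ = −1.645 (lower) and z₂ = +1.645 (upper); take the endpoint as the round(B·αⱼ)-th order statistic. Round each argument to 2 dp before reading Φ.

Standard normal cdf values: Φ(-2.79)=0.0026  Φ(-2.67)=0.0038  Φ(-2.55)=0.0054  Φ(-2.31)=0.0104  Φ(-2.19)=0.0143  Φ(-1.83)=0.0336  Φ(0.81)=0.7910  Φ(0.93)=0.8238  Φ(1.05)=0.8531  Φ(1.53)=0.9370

(0.77716, 1.17478)

Lower: z₀ + z₁ = -0.375 + (-1.645) = -2.020; 1 − a(z₀+z₁) = 1 − (0.022)(-2.020) = 1.0444; argument = -0.375 + (-2.020)/1.0444 = -2.3091 → -2.31.
α₁ = Φ(-2.31) = 0.0104; rank = round(500 × 0.0104) = 5; θ*₍5₎ = 0.77716.
Upper: z₀ + z₂ = 1.270; 1 − a(z₀+z₂) = 0.9721; argument = 0.9315 → 0.93; α₂ = 0.8238; rank = 412; θ*₍412₎ = 1.17478.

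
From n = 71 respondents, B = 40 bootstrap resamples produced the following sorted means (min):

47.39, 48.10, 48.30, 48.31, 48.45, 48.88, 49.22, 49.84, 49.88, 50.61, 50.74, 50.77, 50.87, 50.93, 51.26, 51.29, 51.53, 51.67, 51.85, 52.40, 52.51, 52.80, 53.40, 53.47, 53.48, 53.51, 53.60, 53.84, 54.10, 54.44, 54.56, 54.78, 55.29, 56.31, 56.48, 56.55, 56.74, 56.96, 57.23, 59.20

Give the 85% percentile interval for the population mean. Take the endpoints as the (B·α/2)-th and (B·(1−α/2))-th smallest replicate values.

α = 0.15; lower rank = 40 × 0.075 = 3; upper rank = 40 × 0.925 = 37.
The 3rd smallest replicate is 48.30; the 37th is 56.74.

(48.30, 56.74)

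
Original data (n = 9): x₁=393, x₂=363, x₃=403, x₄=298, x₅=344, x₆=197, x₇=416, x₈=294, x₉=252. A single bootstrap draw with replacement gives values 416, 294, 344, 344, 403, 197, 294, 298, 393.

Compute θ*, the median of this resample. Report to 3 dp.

θ* = 344.000

Sorted: 197, 294, 294, 298, 344, 344, 393, 403, 416
Median = middle value = 344.000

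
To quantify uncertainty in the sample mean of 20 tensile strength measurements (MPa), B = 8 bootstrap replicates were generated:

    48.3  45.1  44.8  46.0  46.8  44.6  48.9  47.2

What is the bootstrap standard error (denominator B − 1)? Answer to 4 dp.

SE* = 1.6159

Bootstrap SE is the standard deviation of the 8 replicate means.
Mean of replicates: (48.3 + 45.1 + 44.8 + 46.0 + 46.8 + 44.6 + 48.9 + 47.2) / 8 = 371.70000 / 8 = 46.46250
Sum of squared deviations: (+1.83750)² + (−1.36250)² + (−1.66250)² + (−0.46250)² + (+0.33750)² + (−1.86250)² + (+2.43750)² + (+0.73750)² = 18.27875
Variance = 18.27875 / 7 = 2.61125
SE* = √2.61125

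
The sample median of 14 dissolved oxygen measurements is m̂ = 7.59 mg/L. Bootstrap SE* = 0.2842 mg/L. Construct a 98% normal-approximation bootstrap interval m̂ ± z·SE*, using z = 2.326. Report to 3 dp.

(6.929, 8.251)

Margin = 2.326 × 0.2842 = 0.6610
Interval: 7.59 ± 0.6610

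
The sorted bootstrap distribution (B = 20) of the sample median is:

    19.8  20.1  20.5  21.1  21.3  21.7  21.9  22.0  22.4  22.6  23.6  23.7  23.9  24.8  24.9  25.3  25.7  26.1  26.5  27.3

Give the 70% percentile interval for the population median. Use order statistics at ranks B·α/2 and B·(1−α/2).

α = 0.30; lower rank = 20 × 0.150 = 3; upper rank = 20 × 0.850 = 17.
The 3rd smallest replicate is 20.5; the 17th is 25.7.

(20.5, 25.7)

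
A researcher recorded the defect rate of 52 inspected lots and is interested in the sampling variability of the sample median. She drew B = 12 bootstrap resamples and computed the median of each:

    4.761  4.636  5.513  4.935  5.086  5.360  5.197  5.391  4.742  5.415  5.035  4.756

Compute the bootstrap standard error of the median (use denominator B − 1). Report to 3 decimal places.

Bootstrap SE is the standard deviation of the 12 replicate medians.
Mean of replicates: (4.761 + 4.636 + 5.513 + 4.935 + 5.086 + 5.360 + 5.197 + 5.391 + 4.742 + 5.415 + 5.035 + 4.756) / 12 = 60.8270 / 12 = 5.0689
Sum of squared deviations: (−0.3079)² + (−0.4329)² + (+0.4441)² + (−0.1339)² + (+0.0171)² + (+0.2911)² + (+0.1281)² + (+0.3221)² + (−0.3269)² + (+0.3461)² + (−0.0339)² + (−0.3129)² = 1.0283
Variance = 1.0283 / 11 = 0.0935
SE* = √0.0935

SE* = 0.306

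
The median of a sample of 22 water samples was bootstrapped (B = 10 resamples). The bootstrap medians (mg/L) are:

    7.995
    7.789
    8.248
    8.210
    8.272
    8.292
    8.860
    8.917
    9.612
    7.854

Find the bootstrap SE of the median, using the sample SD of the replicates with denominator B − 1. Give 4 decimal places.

Bootstrap SE is the standard deviation of the 10 replicate medians.
Mean of replicates: (7.995 + 7.789 + 8.248 + 8.210 + 8.272 + 8.292 + 8.860 + 8.917 + 9.612 + 7.854) / 10 = 84.04900 / 10 = 8.40490
Sum of squared deviations: (−0.40990)² + (−0.61590)² + (−0.15690)² + (−0.19490)² + (−0.13290)² + (−0.11290)² + (+0.45510)² + (+0.51210)² + (+1.20710)² + (−0.55090)² = 2.87031
Variance = 2.87031 / 9 = 0.31892
SE* = √0.31892

SE* = 0.5647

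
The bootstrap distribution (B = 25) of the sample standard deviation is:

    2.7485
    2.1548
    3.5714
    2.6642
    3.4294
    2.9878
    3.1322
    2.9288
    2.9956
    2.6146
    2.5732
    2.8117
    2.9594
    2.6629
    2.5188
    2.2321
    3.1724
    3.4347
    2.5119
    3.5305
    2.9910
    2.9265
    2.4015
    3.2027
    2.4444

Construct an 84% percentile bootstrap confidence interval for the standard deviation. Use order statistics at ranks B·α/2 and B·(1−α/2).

Sorted replicates: 2.1548, 2.2321, 2.4015, 2.4444, 2.5119, 2.5188, 2.5732, 2.6146, 2.6629, 2.6642, 2.7485, 2.8117, 2.9265, 2.9288, 2.9594, 2.9878, 2.9910, 2.9956, 3.1322, 3.1724, 3.2027, 3.4294, 3.4347, 3.5305, 3.5714
α = 0.16; lower rank = 25 × 0.080 = 2; upper rank = 25 × 0.920 = 23.
The 2nd smallest replicate is 2.2321; the 23rd is 3.4347.

(2.2321, 3.4347)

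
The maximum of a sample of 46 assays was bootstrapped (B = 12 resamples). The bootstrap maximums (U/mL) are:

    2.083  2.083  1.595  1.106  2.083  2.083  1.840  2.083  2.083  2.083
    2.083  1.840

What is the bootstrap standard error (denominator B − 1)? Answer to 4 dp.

SE* = 0.3005

Bootstrap SE is the standard deviation of the 12 replicate maximums.
Mean of replicates: (2.083 + 2.083 + 1.595 + 1.106 + 2.083 + 2.083 + 1.840 + 2.083 + 2.083 + 2.083 + 2.083 + 1.840) / 12 = 23.04500 / 12 = 1.92042
Sum of squared deviations: (+0.16258)² + (+0.16258)² + (−0.32542)² + (−0.81442)² + (+0.16258)² + (+0.16258)² + (−0.08042)² + (+0.16258)² + (+0.16258)² + (+0.16258)² + (+0.16258)² + (−0.08042)² = 0.99357
Variance = 0.99357 / 11 = 0.09032
SE* = √0.09032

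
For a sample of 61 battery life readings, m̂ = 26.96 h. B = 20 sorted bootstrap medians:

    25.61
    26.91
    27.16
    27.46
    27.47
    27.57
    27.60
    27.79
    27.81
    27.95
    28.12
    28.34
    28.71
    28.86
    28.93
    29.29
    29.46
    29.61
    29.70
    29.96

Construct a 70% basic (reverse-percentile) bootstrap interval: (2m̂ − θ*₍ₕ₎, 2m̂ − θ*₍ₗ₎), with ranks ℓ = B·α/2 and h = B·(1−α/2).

Percentile endpoints at ranks 3 and 17: θ*₍3₎ = 27.16, θ*₍17₎ = 29.46.
Basic interval reflects these around m̂:
  lower = 2 × 26.96 − 29.46 = 24.46
  upper = 2 × 26.96 − 27.16 = 26.76

(24.46, 26.76)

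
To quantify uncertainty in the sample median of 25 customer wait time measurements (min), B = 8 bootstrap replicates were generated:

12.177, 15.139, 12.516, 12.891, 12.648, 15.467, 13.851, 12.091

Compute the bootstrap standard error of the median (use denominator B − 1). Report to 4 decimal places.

SE* = 1.3252

Bootstrap SE is the standard deviation of the 8 replicate medians.
Mean of replicates: (12.177 + 15.139 + 12.516 + 12.891 + 12.648 + 15.467 + 13.851 + 12.091) / 8 = 106.78000 / 8 = 13.34750
Sum of squared deviations: (−1.17050)² + (+1.79150)² + (−0.83150)² + (−0.45650)² + (−0.69950)² + (+2.11950)² + (+0.50350)² + (−1.25650)² = 12.29321
Variance = 12.29321 / 7 = 1.75617
SE* = √1.75617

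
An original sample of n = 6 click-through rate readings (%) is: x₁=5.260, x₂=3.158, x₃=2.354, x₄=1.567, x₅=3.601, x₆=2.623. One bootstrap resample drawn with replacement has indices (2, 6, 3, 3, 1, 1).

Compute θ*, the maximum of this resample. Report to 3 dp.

θ* = 5.260

Resample values: 3.158, 2.623, 2.354, 2.354, 5.260, 5.260.
Maximum = 5.260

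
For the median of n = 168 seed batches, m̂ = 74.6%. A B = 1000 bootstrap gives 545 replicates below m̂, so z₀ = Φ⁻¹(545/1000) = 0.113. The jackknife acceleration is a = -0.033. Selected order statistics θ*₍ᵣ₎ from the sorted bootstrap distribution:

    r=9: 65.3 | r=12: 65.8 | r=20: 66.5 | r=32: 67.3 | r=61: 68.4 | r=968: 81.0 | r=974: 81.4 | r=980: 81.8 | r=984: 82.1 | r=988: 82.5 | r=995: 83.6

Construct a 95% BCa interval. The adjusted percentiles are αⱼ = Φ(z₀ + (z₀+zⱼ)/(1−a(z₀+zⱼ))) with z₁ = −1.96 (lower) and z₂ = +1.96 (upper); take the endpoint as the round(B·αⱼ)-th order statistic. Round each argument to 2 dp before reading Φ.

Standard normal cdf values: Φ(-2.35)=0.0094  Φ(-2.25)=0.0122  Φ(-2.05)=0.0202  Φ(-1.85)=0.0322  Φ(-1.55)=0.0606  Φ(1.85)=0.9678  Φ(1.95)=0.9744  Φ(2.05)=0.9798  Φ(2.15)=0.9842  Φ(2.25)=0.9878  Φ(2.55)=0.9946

Lower: z₀ + z₁ = 0.113 + (-1.960) = -1.847; 1 − a(z₀+z₁) = 1 − (-0.033)(-1.847) = 0.9390; argument = 0.113 + (-1.847)/0.9390 = -1.8539 → -1.85.
α₁ = Φ(-1.85) = 0.0322; rank = round(1000 × 0.0322) = 32; θ*₍32₎ = 67.3.
Upper: z₀ + z₂ = 2.073; 1 − a(z₀+z₂) = 1.0684; argument = 2.0533 → 2.05; α₂ = 0.9798; rank = 980; θ*₍980₎ = 81.8.

(67.3, 81.8)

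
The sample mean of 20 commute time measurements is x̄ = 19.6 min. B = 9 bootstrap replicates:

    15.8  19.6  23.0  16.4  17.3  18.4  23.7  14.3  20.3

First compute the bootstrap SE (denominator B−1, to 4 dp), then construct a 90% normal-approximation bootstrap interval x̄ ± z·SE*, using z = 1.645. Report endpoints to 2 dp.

Mean of replicates = 18.7556; sum of squared deviations = 81.9422; SE* = √(81.9422/8) = 3.2004
Margin = 1.645 × 3.2004 = 5.265
Interval: 19.6 ± 5.265

(14.34, 24.86)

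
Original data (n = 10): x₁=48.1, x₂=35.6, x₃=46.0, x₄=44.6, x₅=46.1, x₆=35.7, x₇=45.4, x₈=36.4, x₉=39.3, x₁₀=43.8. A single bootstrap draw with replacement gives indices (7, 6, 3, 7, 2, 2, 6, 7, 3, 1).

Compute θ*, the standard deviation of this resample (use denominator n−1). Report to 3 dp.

θ* = 5.427

Resample values: 45.4, 35.7, 46.0, 45.4, 35.6, 35.6, 35.7, 45.4, 46.0, 48.1.
Mean = 41.8900; sum of squared deviations = 265.0690
s² = 265.0690 / 9 = 29.4521
s = √29.4521 = 5.427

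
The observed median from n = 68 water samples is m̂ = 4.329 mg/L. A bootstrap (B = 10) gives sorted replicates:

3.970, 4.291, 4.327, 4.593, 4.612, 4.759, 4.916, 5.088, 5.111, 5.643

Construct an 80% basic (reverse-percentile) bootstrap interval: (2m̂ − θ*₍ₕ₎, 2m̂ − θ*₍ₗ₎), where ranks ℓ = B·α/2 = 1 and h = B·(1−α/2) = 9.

Percentile endpoints at ranks 1 and 9: θ*₍1₎ = 3.970, θ*₍9₎ = 5.111.
Basic interval reflects these around m̂:
  lower = 2 × 4.329 − 5.111 = 3.547
  upper = 2 × 4.329 − 3.970 = 4.688

(3.547, 4.688)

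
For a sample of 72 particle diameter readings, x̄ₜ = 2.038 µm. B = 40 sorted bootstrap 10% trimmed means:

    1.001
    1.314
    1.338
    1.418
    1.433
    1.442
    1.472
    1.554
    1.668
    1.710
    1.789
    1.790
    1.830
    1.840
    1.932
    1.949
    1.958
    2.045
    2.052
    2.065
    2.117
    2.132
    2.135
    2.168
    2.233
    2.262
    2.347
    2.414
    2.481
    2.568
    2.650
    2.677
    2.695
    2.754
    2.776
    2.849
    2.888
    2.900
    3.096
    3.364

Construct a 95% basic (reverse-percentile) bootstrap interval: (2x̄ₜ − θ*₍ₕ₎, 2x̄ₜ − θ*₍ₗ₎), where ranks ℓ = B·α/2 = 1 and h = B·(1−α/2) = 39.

Percentile endpoints at ranks 1 and 39: θ*₍1₎ = 1.001, θ*₍39₎ = 3.096.
Basic interval reflects these around x̄ₜ:
  lower = 2 × 2.038 − 3.096 = 0.980
  upper = 2 × 2.038 − 1.001 = 3.075

(0.980, 3.075)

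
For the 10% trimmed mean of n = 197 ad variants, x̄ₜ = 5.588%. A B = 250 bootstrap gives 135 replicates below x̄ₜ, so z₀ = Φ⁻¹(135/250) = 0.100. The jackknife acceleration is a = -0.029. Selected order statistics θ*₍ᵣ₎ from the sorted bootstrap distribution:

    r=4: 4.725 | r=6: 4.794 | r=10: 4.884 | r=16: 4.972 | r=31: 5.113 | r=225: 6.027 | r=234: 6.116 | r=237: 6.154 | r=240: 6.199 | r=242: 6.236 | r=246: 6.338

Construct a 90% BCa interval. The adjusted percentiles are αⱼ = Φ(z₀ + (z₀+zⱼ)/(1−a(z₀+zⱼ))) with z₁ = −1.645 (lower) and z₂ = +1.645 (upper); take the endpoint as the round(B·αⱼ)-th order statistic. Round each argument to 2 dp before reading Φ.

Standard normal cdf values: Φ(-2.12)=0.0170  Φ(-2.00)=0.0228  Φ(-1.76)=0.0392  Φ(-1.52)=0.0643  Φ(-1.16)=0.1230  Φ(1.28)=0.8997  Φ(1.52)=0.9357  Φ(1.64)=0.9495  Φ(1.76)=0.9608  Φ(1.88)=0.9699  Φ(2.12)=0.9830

(4.972, 6.199)

Lower: z₀ + z₁ = 0.100 + (-1.645) = -1.545; 1 − a(z₀+z₁) = 1 − (-0.029)(-1.545) = 0.9552; argument = 0.100 + (-1.545)/0.9552 = -1.5175 → -1.52.
α₁ = Φ(-1.52) = 0.0643; rank = round(250 × 0.0643) = 16; θ*₍16₎ = 4.972.
Upper: z₀ + z₂ = 1.745; 1 − a(z₀+z₂) = 1.0506; argument = 1.7609 → 1.76; α₂ = 0.9608; rank = 240; θ*₍240₎ = 6.199.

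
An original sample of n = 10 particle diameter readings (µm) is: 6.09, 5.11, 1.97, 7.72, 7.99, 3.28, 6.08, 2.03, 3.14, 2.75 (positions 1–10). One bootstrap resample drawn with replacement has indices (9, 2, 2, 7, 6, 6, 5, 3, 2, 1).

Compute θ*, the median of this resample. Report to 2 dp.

θ* = 5.11

Resample values: 3.14, 5.11, 5.11, 6.08, 3.28, 3.28, 7.99, 1.97, 5.11, 6.09.
Sorted: 1.97, 3.14, 3.28, 3.28, 5.11, 5.11, 5.11, 6.08, 6.09, 7.99
Median = average of the two middle values = 5.11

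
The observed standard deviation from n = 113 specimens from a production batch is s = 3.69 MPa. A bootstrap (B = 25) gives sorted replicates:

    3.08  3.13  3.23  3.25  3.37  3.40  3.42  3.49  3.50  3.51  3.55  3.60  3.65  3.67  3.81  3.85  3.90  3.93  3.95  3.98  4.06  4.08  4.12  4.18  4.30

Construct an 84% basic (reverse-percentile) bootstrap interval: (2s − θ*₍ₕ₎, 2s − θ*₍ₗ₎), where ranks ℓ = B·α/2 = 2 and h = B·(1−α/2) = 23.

(3.26, 4.25)

Percentile endpoints at ranks 2 and 23: θ*₍2₎ = 3.13, θ*₍23₎ = 4.12.
Basic interval reflects these around s:
  lower = 2 × 3.69 − 4.12 = 3.26
  upper = 2 × 3.69 − 3.13 = 4.25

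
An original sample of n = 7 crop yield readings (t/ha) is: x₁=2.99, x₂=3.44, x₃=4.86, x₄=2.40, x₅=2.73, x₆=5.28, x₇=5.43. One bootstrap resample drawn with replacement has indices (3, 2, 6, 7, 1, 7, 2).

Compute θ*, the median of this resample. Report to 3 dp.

Resample values: 4.86, 3.44, 5.28, 5.43, 2.99, 5.43, 3.44.
Sorted: 2.99, 3.44, 3.44, 4.86, 5.28, 5.43, 5.43
Median = middle value = 4.860

θ* = 4.860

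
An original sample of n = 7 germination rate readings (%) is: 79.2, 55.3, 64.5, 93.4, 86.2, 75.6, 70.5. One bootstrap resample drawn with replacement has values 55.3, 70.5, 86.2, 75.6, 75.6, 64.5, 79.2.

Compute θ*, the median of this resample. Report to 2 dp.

θ* = 75.60

Sorted: 55.3, 64.5, 70.5, 75.6, 75.6, 79.2, 86.2
Median = middle value = 75.60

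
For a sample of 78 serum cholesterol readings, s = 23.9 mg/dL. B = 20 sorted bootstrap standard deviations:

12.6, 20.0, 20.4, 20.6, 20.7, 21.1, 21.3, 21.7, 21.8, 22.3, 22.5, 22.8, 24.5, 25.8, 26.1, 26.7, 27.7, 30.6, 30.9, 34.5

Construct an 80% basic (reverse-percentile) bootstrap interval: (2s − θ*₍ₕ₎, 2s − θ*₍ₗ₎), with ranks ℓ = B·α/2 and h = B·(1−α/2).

(17.2, 27.8)

Percentile endpoints at ranks 2 and 18: θ*₍2₎ = 20.0, θ*₍18₎ = 30.6.
Basic interval reflects these around s:
  lower = 2 × 23.9 − 30.6 = 17.2
  upper = 2 × 23.9 − 20.0 = 27.8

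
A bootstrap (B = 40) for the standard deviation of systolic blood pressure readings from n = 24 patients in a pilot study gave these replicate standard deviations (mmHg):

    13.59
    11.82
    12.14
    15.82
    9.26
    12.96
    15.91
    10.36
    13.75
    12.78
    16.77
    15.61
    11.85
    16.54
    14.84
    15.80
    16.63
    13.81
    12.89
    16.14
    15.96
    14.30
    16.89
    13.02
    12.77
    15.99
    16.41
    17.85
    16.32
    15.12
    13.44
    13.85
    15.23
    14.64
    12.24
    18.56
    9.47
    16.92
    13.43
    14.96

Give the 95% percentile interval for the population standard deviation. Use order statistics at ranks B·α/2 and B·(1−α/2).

(9.26, 17.85)

Sorted replicates: 9.26, 9.47, 10.36, 11.82, 11.85, 12.14, 12.24, 12.77, 12.78, 12.89, 12.96, 13.02, 13.43, 13.44, 13.59, 13.75, 13.81, 13.85, 14.30, 14.64, 14.84, 14.96, 15.12, 15.23, 15.61, 15.80, 15.82, 15.91, 15.96, 15.99, 16.14, 16.32, 16.41, 16.54, 16.63, 16.77, 16.89, 16.92, 17.85, 18.56
α = 0.05; lower rank = 40 × 0.025 = 1; upper rank = 40 × 0.975 = 39.
The 1st smallest replicate is 9.26; the 39th is 17.85.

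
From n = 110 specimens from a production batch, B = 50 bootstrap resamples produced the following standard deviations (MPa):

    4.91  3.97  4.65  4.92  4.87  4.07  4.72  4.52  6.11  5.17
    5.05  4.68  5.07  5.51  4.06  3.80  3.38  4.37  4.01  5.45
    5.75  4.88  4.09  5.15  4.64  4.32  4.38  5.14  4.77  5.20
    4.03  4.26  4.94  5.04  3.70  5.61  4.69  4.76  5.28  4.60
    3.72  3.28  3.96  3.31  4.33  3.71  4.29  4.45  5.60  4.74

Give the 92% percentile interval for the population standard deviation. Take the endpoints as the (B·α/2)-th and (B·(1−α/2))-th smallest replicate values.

Sorted replicates: 3.28, 3.31, 3.38, 3.70, 3.71, 3.72, 3.80, 3.96, 3.97, 4.01, 4.03, 4.06, 4.07, 4.09, 4.26, 4.29, 4.32, 4.33, 4.37, 4.38, 4.45, 4.52, 4.60, 4.64, 4.65, 4.68, 4.69, 4.72, 4.74, 4.76, 4.77, 4.87, 4.88, 4.91, 4.92, 4.94, 5.04, 5.05, 5.07, 5.14, 5.15, 5.17, 5.20, 5.28, 5.45, 5.51, 5.60, 5.61, 5.75, 6.11
α = 0.08; lower rank = 50 × 0.040 = 2; upper rank = 50 × 0.960 = 48.
The 2nd smallest replicate is 3.31; the 48th is 5.61.

(3.31, 5.61)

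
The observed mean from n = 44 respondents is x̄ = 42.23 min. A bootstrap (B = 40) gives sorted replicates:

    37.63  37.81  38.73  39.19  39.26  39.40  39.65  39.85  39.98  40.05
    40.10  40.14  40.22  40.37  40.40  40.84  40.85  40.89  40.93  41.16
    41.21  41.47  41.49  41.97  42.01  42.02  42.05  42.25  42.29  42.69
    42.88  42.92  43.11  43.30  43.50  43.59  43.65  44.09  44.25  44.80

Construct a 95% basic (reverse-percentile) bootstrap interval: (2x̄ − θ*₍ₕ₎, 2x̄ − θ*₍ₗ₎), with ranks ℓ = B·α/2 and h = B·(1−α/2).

(40.21, 46.83)

Percentile endpoints at ranks 1 and 39: θ*₍1₎ = 37.63, θ*₍39₎ = 44.25.
Basic interval reflects these around x̄:
  lower = 2 × 42.23 − 44.25 = 40.21
  upper = 2 × 42.23 − 37.63 = 46.83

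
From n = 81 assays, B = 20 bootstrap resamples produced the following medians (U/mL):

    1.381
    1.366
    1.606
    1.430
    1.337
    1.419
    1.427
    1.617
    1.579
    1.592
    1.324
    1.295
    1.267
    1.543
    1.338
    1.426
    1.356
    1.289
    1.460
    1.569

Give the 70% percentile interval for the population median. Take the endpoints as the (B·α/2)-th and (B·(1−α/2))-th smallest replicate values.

(1.295, 1.579)

Sorted replicates: 1.267, 1.289, 1.295, 1.324, 1.337, 1.338, 1.356, 1.366, 1.381, 1.419, 1.426, 1.427, 1.430, 1.460, 1.543, 1.569, 1.579, 1.592, 1.606, 1.617
α = 0.30; lower rank = 20 × 0.150 = 3; upper rank = 20 × 0.850 = 17.
The 3rd smallest replicate is 1.295; the 17th is 1.579.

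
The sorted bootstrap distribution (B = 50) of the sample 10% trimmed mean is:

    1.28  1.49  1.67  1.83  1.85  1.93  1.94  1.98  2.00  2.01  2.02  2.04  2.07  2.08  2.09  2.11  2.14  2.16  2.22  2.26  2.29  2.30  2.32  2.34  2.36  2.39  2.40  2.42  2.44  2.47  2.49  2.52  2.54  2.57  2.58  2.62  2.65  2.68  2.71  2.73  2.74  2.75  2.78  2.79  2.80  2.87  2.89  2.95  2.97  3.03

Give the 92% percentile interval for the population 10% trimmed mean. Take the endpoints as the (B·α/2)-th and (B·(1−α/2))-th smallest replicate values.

(1.49, 2.95)

α = 0.08; lower rank = 50 × 0.040 = 2; upper rank = 50 × 0.960 = 48.
The 2nd smallest replicate is 1.49; the 48th is 2.95.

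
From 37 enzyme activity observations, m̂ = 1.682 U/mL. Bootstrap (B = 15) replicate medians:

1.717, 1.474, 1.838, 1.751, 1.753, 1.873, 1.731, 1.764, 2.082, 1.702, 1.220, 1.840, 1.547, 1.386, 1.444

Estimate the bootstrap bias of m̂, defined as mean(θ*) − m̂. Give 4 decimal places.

mean(θ*) = (1.717 + 1.474 + 1.838 + 1.751 + 1.753 + 1.873 + 1.731 + 1.764 + 2.082 + 1.702 + 1.220 + 1.840 + 1.547 + 1.386 + 1.444) / 15 = 1.67480
bias = 1.67480 − 1.682

bias = −0.0072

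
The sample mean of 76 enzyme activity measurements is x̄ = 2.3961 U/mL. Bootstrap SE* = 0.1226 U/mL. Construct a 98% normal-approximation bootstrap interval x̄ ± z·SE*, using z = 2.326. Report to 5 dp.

(2.11093, 2.68127)

Margin = 2.326 × 0.1226 = 0.285168
Interval: 2.3961 ± 0.285168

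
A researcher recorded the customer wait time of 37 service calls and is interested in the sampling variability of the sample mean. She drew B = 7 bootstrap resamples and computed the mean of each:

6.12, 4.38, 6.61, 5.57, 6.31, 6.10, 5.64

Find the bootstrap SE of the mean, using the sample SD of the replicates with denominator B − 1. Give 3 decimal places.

Bootstrap SE is the standard deviation of the 7 replicate means.
Mean of replicates: (6.12 + 4.38 + 6.61 + 5.57 + 6.31 + 6.10 + 5.64) / 7 = 40.7300 / 7 = 5.8186
Sum of squared deviations: (+0.3014)² + (−1.4386)² + (+0.7914)² + (−0.2486)² + (+0.4914)² + (+0.2814)² + (−0.1786)² = 3.2011
Variance = 3.2011 / 6 = 0.5335
SE* = √0.5335

SE* = 0.730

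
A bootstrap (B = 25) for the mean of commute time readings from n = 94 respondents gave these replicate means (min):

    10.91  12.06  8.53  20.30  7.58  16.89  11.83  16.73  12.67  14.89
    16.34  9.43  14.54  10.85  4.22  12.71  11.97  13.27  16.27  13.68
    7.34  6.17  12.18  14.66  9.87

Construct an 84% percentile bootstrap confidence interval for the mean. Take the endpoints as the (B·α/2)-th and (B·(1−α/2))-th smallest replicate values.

(6.17, 16.73)

Sorted replicates: 4.22, 6.17, 7.34, 7.58, 8.53, 9.43, 9.87, 10.85, 10.91, 11.83, 11.97, 12.06, 12.18, 12.67, 12.71, 13.27, 13.68, 14.54, 14.66, 14.89, 16.27, 16.34, 16.73, 16.89, 20.30
α = 0.16; lower rank = 25 × 0.080 = 2; upper rank = 25 × 0.920 = 23.
The 2nd smallest replicate is 6.17; the 23rd is 16.73.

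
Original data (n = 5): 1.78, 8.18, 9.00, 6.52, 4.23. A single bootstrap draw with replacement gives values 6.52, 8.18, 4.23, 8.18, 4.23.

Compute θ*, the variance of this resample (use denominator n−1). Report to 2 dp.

θ* = 3.92

Mean = 6.2680; sum of squared deviations = 15.6819
s² = 15.6819 / 4 = 3.9205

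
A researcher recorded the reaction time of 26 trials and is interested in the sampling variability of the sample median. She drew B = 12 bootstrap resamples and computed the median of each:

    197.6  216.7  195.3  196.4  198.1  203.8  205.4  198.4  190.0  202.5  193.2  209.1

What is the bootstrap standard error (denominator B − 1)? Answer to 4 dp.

SE* = 7.3932

Bootstrap SE is the standard deviation of the 12 replicate medians.
Mean of replicates: (197.6 + 216.7 + 195.3 + 196.4 + 198.1 + 203.8 + 205.4 + 198.4 + 190.0 + 202.5 + 193.2 + 209.1) / 12 = 2406.50000 / 12 = 200.54167
Sum of squared deviations: (−2.94167)² + (+16.15833)² + (−5.24167)² + (−4.14167)² + (−2.44167)² + (+3.25833)² + (+4.85833)² + (−2.14167)² + (−10.54167)² + (+1.95833)² + (−7.34167)² + (+8.55833)² = 601.24917
Variance = 601.24917 / 11 = 54.65902
SE* = √54.65902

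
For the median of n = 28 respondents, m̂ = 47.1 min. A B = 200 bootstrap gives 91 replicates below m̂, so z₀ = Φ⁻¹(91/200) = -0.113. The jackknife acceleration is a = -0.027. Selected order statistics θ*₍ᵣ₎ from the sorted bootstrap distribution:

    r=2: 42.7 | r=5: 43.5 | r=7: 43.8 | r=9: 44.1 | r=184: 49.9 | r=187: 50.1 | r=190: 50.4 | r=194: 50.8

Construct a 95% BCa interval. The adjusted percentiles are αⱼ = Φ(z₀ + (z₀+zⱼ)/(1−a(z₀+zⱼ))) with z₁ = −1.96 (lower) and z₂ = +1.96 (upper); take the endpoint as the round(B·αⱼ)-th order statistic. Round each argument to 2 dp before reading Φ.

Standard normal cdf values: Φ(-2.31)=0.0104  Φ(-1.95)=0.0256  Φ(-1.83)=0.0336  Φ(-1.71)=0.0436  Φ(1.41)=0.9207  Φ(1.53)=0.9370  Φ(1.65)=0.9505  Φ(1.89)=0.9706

Lower: z₀ + z₁ = -0.113 + (-1.960) = -2.073; 1 − a(z₀+z₁) = 1 − (-0.027)(-2.073) = 0.9440; argument = -0.113 + (-2.073)/0.9440 = -2.3089 → -2.31.
α₁ = Φ(-2.31) = 0.0104; rank = round(200 × 0.0104) = 2; θ*₍2₎ = 42.7.
Upper: z₀ + z₂ = 1.847; 1 − a(z₀+z₂) = 1.0499; argument = 1.6463 → 1.65; α₂ = 0.9505; rank = 190; θ*₍190₎ = 50.4.

(42.7, 50.4)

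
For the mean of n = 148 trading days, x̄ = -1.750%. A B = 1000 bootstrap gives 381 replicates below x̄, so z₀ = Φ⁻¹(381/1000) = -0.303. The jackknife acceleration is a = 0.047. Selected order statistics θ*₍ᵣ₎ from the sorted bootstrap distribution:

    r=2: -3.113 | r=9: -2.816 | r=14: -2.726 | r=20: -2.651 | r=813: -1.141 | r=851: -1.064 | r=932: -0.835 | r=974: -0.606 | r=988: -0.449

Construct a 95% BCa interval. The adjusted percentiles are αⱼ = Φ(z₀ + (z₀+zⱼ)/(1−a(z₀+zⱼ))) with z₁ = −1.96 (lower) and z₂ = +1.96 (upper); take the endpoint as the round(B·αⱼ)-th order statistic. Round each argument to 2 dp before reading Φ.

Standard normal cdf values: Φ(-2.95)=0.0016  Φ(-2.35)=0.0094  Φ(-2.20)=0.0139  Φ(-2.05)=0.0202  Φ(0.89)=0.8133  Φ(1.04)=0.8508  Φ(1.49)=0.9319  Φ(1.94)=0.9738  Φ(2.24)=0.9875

(-2.816, -0.835)

Lower: z₀ + z₁ = -0.303 + (-1.960) = -2.263; 1 − a(z₀+z₁) = 1 − (0.047)(-2.263) = 1.1064; argument = -0.303 + (-2.263)/1.1064 = -2.3484 → -2.35.
α₁ = Φ(-2.35) = 0.0094; rank = round(1000 × 0.0094) = 9; θ*₍9₎ = -2.816.
Upper: z₀ + z₂ = 1.657; 1 − a(z₀+z₂) = 0.9221; argument = 1.4939 → 1.49; α₂ = 0.9319; rank = 932; θ*₍932₎ = -0.835.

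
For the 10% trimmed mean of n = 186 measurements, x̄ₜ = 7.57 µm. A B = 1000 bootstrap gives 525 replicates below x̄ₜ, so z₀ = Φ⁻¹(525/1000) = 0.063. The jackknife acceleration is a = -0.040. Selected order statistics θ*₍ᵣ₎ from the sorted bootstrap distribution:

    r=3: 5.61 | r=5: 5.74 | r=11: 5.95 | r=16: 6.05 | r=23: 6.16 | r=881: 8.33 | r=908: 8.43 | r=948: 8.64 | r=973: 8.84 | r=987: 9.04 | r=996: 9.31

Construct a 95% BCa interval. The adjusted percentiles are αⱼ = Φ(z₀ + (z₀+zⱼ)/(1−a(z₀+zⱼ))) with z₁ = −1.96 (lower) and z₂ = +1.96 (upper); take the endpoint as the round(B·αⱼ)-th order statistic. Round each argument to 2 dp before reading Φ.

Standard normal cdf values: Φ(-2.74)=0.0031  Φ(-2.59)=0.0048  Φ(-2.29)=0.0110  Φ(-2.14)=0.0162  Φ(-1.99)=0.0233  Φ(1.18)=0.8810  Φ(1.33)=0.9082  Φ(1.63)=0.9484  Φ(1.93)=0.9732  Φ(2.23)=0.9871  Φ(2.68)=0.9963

Lower: z₀ + z₁ = 0.063 + (-1.960) = -1.897; 1 − a(z₀+z₁) = 1 − (-0.040)(-1.897) = 0.9241; argument = 0.063 + (-1.897)/0.9241 = -1.9898 → -1.99.
α₁ = Φ(-1.99) = 0.0233; rank = round(1000 × 0.0233) = 23; θ*₍23₎ = 6.16.
Upper: z₀ + z₂ = 2.023; 1 − a(z₀+z₂) = 1.0809; argument = 1.9346 → 1.93; α₂ = 0.9732; rank = 973; θ*₍973₎ = 8.84.

(6.16, 8.84)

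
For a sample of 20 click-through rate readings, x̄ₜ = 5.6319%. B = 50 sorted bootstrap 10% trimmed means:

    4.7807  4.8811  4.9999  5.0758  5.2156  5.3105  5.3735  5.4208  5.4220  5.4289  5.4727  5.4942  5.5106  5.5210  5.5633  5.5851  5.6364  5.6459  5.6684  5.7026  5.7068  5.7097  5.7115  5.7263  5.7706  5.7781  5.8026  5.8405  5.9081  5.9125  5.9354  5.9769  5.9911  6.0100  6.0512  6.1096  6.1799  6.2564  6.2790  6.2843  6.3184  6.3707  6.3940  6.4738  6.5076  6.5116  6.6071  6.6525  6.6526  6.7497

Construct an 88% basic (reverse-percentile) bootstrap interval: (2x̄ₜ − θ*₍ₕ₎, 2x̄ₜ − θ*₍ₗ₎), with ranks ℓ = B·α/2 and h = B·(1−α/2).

(4.6567, 6.2639)

Percentile endpoints at ranks 3 and 47: θ*₍3₎ = 4.9999, θ*₍47₎ = 6.6071.
Basic interval reflects these around x̄ₜ:
  lower = 2 × 5.6319 − 6.6071 = 4.6567
  upper = 2 × 5.6319 − 4.9999 = 6.2639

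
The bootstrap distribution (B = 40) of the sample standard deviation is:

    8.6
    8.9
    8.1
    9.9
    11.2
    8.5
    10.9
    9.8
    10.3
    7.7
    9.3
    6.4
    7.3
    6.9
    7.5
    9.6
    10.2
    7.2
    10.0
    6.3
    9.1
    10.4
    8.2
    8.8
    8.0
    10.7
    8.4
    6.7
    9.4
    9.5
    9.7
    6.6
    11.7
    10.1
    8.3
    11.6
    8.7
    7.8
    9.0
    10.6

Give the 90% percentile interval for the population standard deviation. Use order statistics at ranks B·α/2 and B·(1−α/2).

Sorted replicates: 6.3, 6.4, 6.6, 6.7, 6.9, 7.2, 7.3, 7.5, 7.7, 7.8, 8.0, 8.1, 8.2, 8.3, 8.4, 8.5, 8.6, 8.7, 8.8, 8.9, 9.0, 9.1, 9.3, 9.4, 9.5, 9.6, 9.7, 9.8, 9.9, 10.0, 10.1, 10.2, 10.3, 10.4, 10.6, 10.7, 10.9, 11.2, 11.6, 11.7
α = 0.10; lower rank = 40 × 0.050 = 2; upper rank = 40 × 0.950 = 38.
The 2nd smallest replicate is 6.4; the 38th is 11.2.

(6.4, 11.2)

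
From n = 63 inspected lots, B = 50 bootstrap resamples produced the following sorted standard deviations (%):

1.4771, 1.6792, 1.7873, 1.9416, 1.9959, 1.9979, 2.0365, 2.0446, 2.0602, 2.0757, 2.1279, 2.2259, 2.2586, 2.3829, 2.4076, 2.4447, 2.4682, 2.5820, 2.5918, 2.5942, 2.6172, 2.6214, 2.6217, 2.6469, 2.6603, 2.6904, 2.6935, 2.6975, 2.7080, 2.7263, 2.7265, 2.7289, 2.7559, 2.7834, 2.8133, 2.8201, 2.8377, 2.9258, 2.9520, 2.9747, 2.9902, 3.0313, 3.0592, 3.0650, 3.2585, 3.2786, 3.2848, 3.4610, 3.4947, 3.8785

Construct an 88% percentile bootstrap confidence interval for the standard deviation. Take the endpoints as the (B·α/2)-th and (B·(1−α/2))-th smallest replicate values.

α = 0.12; lower rank = 50 × 0.060 = 3; upper rank = 50 × 0.940 = 47.
The 3rd smallest replicate is 1.7873; the 47th is 3.2848.

(1.7873, 3.2848)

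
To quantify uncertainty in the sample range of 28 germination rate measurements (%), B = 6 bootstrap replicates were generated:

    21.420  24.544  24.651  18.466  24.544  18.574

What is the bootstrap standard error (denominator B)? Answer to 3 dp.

Bootstrap SE is the standard deviation of the 6 replicate ranges.
Mean of replicates: (21.420 + 24.544 + 24.651 + 18.466 + 24.544 + 18.574) / 6 = 132.1990 / 6 = 22.0332
Sum of squared deviations: (−0.6132)² + (+2.5108)² + (+2.6178)² + (−3.5672)² + (+2.5108)² + (−3.4592)² = 44.5281
Variance = 44.5281 / 6 = 7.4214
SE* = √7.4214

SE* = 2.724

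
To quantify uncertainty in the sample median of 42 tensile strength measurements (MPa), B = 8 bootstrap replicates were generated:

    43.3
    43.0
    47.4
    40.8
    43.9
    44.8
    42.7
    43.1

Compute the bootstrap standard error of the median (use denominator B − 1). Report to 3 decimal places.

SE* = 1.902

Bootstrap SE is the standard deviation of the 8 replicate medians.
Mean of replicates: (43.3 + 43.0 + 47.4 + 40.8 + 43.9 + 44.8 + 42.7 + 43.1) / 8 = 349.0000 / 8 = 43.6250
Sum of squared deviations: (−0.3250)² + (−0.6250)² + (+3.7750)² + (−2.8250)² + (+0.2750)² + (+1.1750)² + (−0.9250)² + (−0.5250)² = 25.3150
Variance = 25.3150 / 7 = 3.6164
SE* = √3.6164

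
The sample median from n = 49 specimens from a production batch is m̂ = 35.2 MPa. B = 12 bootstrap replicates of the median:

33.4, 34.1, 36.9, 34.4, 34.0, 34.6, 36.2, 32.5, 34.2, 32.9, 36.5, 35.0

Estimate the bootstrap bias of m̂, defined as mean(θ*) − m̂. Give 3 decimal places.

mean(θ*) = (33.4 + 34.1 + 36.9 + 34.4 + 34.0 + 34.6 + 36.2 + 32.5 + 34.2 + 32.9 + 36.5 + 35.0) / 12 = 34.5583
bias = 34.5583 − 35.2

bias = −0.642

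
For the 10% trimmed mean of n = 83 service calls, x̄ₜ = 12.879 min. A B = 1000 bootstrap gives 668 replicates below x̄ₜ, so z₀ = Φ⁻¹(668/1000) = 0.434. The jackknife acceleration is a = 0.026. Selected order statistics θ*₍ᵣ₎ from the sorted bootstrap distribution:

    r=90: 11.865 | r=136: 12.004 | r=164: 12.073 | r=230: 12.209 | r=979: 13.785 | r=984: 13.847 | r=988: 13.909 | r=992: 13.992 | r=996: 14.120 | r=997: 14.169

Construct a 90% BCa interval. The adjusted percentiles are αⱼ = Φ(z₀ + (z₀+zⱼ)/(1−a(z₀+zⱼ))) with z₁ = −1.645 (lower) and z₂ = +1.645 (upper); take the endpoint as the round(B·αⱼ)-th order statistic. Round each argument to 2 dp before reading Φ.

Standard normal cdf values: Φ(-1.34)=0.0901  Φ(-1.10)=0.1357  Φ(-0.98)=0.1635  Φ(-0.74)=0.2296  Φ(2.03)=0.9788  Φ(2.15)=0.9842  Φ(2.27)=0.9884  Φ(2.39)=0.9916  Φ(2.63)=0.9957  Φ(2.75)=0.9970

Lower: z₀ + z₁ = 0.434 + (-1.645) = -1.211; 1 − a(z₀+z₁) = 1 − (0.026)(-1.211) = 1.0315; argument = 0.434 + (-1.211)/1.0315 = -0.7400 → -0.74.
α₁ = Φ(-0.74) = 0.2296; rank = round(1000 × 0.2296) = 230; θ*₍230₎ = 12.209.
Upper: z₀ + z₂ = 2.079; 1 − a(z₀+z₂) = 0.9459; argument = 2.6318 → 2.63; α₂ = 0.9957; rank = 996; θ*₍996₎ = 14.120.

(12.209, 14.120)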